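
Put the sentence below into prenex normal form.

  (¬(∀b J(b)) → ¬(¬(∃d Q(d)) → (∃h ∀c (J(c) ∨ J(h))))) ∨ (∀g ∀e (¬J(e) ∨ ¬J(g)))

Eliminate → and ↔ using ¬ and ∨.
  ¬¬(∀b J(b)) ∨ ¬(¬¬(∃d Q(d)) ∨ (∃h ∀c (J(c) ∨ J(h)))) ∨ (∀g ∀e (¬J(e) ∨ ¬J(g)))
Move each ¬ inward, flipping quantifiers it crosses:
  (∀b J(b)) ∨ (∀d ¬Q(d)) ∧ (∀h ∃c (¬J(c) ∧ ¬J(h))) ∨ (∀g ∀e (¬J(e) ∨ ¬J(g)))
All bound variables are already distinct, so no renaming is needed.
Extract every quantifier outward, since the variables are now distinct and don't occur free across branches:
  ∀b ∀d ∀h ∃c ∀g ∀e (J(b) ∨ ¬Q(d) ∧ ¬J(c) ∧ ¬J(h) ∨ ¬J(e) ∨ ¬J(g))

∀b ∀d ∀h ∃c ∀g ∀e (J(b) ∨ ¬Q(d) ∧ ¬J(c) ∧ ¬J(h) ∨ ¬J(e) ∨ ¬J(g))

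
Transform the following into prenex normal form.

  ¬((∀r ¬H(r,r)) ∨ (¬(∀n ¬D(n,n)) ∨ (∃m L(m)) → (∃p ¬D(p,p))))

∃r ∃n ∃m ∀p (H(r,r) ∧ (D(n,n) ∨ L(m)) ∧ D(p,p))

Eliminate → and ↔ using ¬ and ∨.
  ¬((∀r ¬H(r,r)) ∨ ¬(¬(∀n ¬D(n,n)) ∨ (∃m L(m))) ∨ (∃p ¬D(p,p)))
Move each ¬ inward, flipping quantifiers it crosses:
  (∃r H(r,r)) ∧ ((∃n D(n,n)) ∨ (∃m L(m))) ∧ (∀p D(p,p))
All bound variables are already distinct, so no renaming is needed.
Pull the quantifiers to the front (each side's bound variable is not free in the other side):
  ∃r ∃n ∃m ∀p (H(r,r) ∧ (D(n,n) ∨ L(m)) ∧ D(p,p))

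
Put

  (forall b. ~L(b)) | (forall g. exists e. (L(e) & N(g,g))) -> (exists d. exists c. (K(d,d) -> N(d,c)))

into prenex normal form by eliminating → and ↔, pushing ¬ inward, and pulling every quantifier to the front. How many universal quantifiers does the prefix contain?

Rewrite implications/biconditionals: A → B as ¬A ∨ B.
  ~((forall b. ~L(b)) | (forall g. exists e. (L(e) & N(g,g)))) | (exists d. exists c. (~K(d,d) | N(d,c)))
Drive negations inward (¬∀x A ≡ ∃x ¬A, ¬∃x A ≡ ∀x ¬A, De Morgan for ∧/∨):
  (exists b. L(b)) & (exists g. forall e. (~L(e) | ~N(g,g))) | (exists d. exists c. (~K(d,d) | N(d,c)))
Extract every quantifier outward, since the variables are now distinct and don't occur free across branches:
  exists b. exists g. forall e. exists d. exists c. (L(b) & (~L(e) | ~N(g,g)) | ~K(d,d) | N(d,c))
The prefix is exists b exists g forall e exists d exists c: 1 universal, 4 existential.

1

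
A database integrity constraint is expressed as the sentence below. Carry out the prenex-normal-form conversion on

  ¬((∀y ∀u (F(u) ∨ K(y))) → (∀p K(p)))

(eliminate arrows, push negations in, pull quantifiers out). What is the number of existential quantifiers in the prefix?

First replace A → B with ¬A ∨ B.
  ¬(¬(∀y ∀u (F(u) ∨ K(y))) ∨ (∀p K(p)))
Push ¬ through the quantifiers and connectives to reach negation normal form:
  (∀y ∀u (F(u) ∨ K(y))) ∧ (∃p ¬K(p))
All bound variables are already distinct, so no renaming is needed.
Extract every quantifier outward, since the variables are now distinct and don't occur free across branches:
  ∀y ∀u ∃p ((F(u) ∨ K(y)) ∧ ¬K(p))
The prefix is ∀y ∀u ∃p: 2 universal, 1 existential.

1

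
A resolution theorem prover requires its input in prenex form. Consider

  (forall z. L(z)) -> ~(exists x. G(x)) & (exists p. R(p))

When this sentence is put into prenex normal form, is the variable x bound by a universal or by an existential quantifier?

First replace A → B with ¬A ∨ B.
  ~(forall z. L(z)) | ~(exists x. G(x)) & (exists p. R(p))
Drive negations inward (¬∀x A ≡ ∃x ¬A, ¬∃x A ≡ ∀x ¬A, De Morgan for ∧/∨):
  (exists z. ~L(z)) | (forall x. ~G(x)) & (exists p. R(p))
All bound variables are already distinct, so no renaming is needed.
Pull the quantifiers to the front (each side's bound variable is not free in the other side):
  exists z. forall x. exists p. (~L(z) | ~G(x) & R(p))
The quantifier exists x sits under an odd number of negations (counting the antecedent side of each →), so it flips to forall x.

universal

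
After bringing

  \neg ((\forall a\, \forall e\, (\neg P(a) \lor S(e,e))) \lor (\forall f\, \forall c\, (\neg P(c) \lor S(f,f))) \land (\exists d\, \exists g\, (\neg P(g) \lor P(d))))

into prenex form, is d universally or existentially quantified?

Move each ¬ inward, flipping quantifiers it crosses:
  (\exists a\, \exists e\, (P(a) \land \neg S(e,e))) \land ((\exists f\, \exists c\, (P(c) \land \neg S(f,f))) \lor (\forall d\, \forall g\, (P(g) \land \neg P(d))))
All bound variables are already distinct, so no renaming is needed.
Extract every quantifier outward, since the variables are now distinct and don't occur free across branches:
  \exists a\, \exists e\, \exists f\, \exists c\, \forall d\, \forall g\, (P(a) \land \neg S(e,e) \land (P(c) \land \neg S(f,f) \lor P(g) \land \neg P(d)))
The quantifier \exists d sits under an odd number of negations, so it flips to \forall d.

universal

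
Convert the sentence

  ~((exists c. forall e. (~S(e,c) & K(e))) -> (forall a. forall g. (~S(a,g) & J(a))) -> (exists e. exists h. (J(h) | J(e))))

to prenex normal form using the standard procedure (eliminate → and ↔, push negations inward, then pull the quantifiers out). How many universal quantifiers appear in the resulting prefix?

First replace A → B with ¬A ∨ B.
  ~(~(exists c. forall e. (~S(e,c) & K(e))) | ~(forall a. forall g. (~S(a,g) & J(a))) | (exists e. exists h. (J(h) | J(e))))
Move each ¬ inward, flipping quantifiers it crosses:
  (exists c. forall e. (~S(e,c) & K(e))) & (forall a. forall g. (~S(a,g) & J(a))) & (forall e. forall h. (~J(h) & ~J(e)))
Rename bound variables to avoid capture: e↦x.
  (exists c. forall e. (~S(e,c) & K(e))) & (forall a. forall g. (~S(a,g) & J(a))) & (forall x. forall h. (~J(h) & ~J(x)))
Extract every quantifier outward, since the variables are now distinct and don't occur free across branches:
  exists c. forall e. forall a. forall g. forall x. forall h. (~S(e,c) & K(e) & ~S(a,g) & J(a) & ~J(h) & ~J(x))
The prefix is exists c forall e forall a forall g forall x forall h: 5 universal, 1 existential.

5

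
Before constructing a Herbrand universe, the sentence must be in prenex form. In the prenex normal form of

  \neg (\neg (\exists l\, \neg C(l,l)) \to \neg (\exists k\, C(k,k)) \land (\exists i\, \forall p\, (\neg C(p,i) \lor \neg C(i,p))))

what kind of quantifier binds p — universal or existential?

First replace A → B with ¬A ∨ B.
  \neg (\neg \neg (\exists l\, \neg C(l,l)) \lor \neg (\exists k\, C(k,k)) \land (\exists i\, \forall p\, (\neg C(p,i) \lor \neg C(i,p))))
Drive negations inward (¬∀x A ≡ ∃x ¬A, ¬∃x A ≡ ∀x ¬A, De Morgan for ∧/∨):
  (\forall l\, C(l,l)) \land ((\exists k\, C(k,k)) \lor (\forall i\, \exists p\, (C(p,i) \land C(i,p))))
All bound variables are already distinct, so no renaming is needed.
Extract every quantifier outward, since the variables are now distinct and don't occur free across branches:
  \forall l\, \exists k\, \forall i\, \exists p\, (C(l,l) \land (C(k,k) \lor C(p,i) \land C(i,p)))
The quantifier \forall p sits under an odd number of negations (counting the antecedent side of each →), so it flips to \exists p.

existential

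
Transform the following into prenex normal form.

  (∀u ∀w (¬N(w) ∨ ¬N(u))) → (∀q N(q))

∃u ∃w ∀q (N(w) ∧ N(u) ∨ N(q))

Rewrite implications/biconditionals: A → B as ¬A ∨ B.
  ¬(∀u ∀w (¬N(w) ∨ ¬N(u))) ∨ (∀q N(q))
Move each ¬ inward, flipping quantifiers it crosses:
  (∃u ∃w (N(w) ∧ N(u))) ∨ (∀q N(q))
All bound variables are already distinct, so no renaming is needed.
Pull the quantifiers to the front (each side's bound variable is not free in the other side):
  ∃u ∃w ∀q (N(w) ∧ N(u) ∨ N(q))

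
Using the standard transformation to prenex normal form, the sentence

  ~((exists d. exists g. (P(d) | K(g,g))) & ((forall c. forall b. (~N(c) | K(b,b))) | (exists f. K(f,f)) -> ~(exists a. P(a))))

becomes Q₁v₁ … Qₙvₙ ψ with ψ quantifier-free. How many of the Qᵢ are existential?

Eliminate → and ↔ using ¬ and ∨.
  ~((exists d. exists g. (P(d) | K(g,g))) & (~((forall c. forall b. (~N(c) | K(b,b))) | (exists f. K(f,f))) | ~(exists a. P(a))))
Drive negations inward (¬∀x A ≡ ∃x ¬A, ¬∃x A ≡ ∀x ¬A, De Morgan for ∧/∨):
  (forall d. forall g. (~P(d) & ~K(g,g))) | ((forall c. forall b. (~N(c) | K(b,b))) | (exists f. K(f,f))) & (exists a. P(a))
Pull the quantifiers to the front (each side's bound variable is not free in the other side):
  forall d. forall g. forall c. forall b. exists f. exists a. (~P(d) & ~K(g,g) | (~N(c) | K(b,b) | K(f,f)) & P(a))
The prefix is forall d forall g forall c forall b exists f exists a: 4 universal, 2 existential.

2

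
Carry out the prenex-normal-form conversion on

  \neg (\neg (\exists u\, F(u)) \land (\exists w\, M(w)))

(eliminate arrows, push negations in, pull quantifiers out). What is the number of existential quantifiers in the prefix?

1

Push ¬ through the quantifiers and connectives to reach negation normal form:
  (\exists u\, F(u)) \lor (\forall w\, \neg M(w))
All bound variables are already distinct, so no renaming is needed.
Extract every quantifier outward, since the variables are now distinct and don't occur free across branches:
  \exists u\, \forall w\, (F(u) \lor \neg M(w))
The prefix is \exists u \forall w: 1 universal, 1 existential.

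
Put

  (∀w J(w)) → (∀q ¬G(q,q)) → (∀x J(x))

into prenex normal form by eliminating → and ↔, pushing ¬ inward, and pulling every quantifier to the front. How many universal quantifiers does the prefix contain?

1

Eliminate → and ↔ using ¬ and ∨.
  ¬(∀w J(w)) ∨ ¬(∀q ¬G(q,q)) ∨ (∀x J(x))
Move each ¬ inward, flipping quantifiers it crosses:
  (∃w ¬J(w)) ∨ (∃q G(q,q)) ∨ (∀x J(x))
All bound variables are already distinct, so no renaming is needed.
Extract every quantifier outward, since the variables are now distinct and don't occur free across branches:
  ∃w ∃q ∀x (¬J(w) ∨ G(q,q) ∨ J(x))
The prefix is ∃w ∃q ∀x: 1 universal, 2 existential.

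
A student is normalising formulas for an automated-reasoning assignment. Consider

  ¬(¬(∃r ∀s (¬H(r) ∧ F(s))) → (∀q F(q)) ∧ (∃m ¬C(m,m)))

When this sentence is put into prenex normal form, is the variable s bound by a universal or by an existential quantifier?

existential

Rewrite implications/biconditionals: A → B as ¬A ∨ B.
  ¬(¬¬(∃r ∀s (¬H(r) ∧ F(s))) ∨ (∀q F(q)) ∧ (∃m ¬C(m,m)))
Push ¬ through the quantifiers and connectives to reach negation normal form:
  (∀r ∃s (H(r) ∨ ¬F(s))) ∧ ((∃q ¬F(q)) ∨ (∀m C(m,m)))
All bound variables are already distinct, so no renaming is needed.
Pull the quantifiers to the front (each side's bound variable is not free in the other side):
  ∀r ∃s ∃q ∀m ((H(r) ∨ ¬F(s)) ∧ (¬F(q) ∨ C(m,m)))
The quantifier ∀s sits under an odd number of negations (counting the antecedent side of each →), so it flips to ∃s.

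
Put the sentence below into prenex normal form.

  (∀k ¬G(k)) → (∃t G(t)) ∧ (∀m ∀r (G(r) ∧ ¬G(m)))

Eliminate → and ↔ using ¬ and ∨.
  ¬(∀k ¬G(k)) ∨ (∃t G(t)) ∧ (∀m ∀r (G(r) ∧ ¬G(m)))
Move each ¬ inward, flipping quantifiers it crosses:
  (∃k G(k)) ∨ (∃t G(t)) ∧ (∀m ∀r (G(r) ∧ ¬G(m)))
All bound variables are already distinct, so no renaming is needed.
Extract every quantifier outward, since the variables are now distinct and don't occur free across branches:
  ∃k ∃t ∀m ∀r (G(k) ∨ G(t) ∧ G(r) ∧ ¬G(m))

∃k ∃t ∀m ∀r (G(k) ∨ G(t) ∧ G(r) ∧ ¬G(m))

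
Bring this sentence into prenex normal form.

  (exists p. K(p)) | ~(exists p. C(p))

Push ¬ through the quantifiers and connectives to reach negation normal form:
  (exists p. K(p)) | (forall p. ~C(p))
Standardize variables apart so no two quantifiers bind the same name: p↦c.
  (exists p. K(p)) | (forall c. ~C(c))
Finally move all quantifiers to the prefix:
  exists p. forall c. (K(p) | ~C(c))

exists p. forall c. (K(p) | ~C(c))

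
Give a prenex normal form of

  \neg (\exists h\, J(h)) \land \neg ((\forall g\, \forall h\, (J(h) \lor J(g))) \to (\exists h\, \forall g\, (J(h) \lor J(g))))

\forall h\, \forall g\, \forall b\, \forall z\, \exists t\, (\neg J(h) \land (J(b) \lor J(g)) \land \neg J(z) \land \neg J(t))

Rewrite implications/biconditionals: A → B as ¬A ∨ B.
  \neg (\exists h\, J(h)) \land \neg (\neg (\forall g\, \forall h\, (J(h) \lor J(g))) \lor (\exists h\, \forall g\, (J(h) \lor J(g))))
Push ¬ through the quantifiers and connectives to reach negation normal form:
  (\forall h\, \neg J(h)) \land (\forall g\, \forall h\, (J(h) \lor J(g))) \land (\forall h\, \exists g\, (\neg J(h) \land \neg J(g)))
Standardize variables apart so no two quantifiers bind the same name: h↦b, h↦z, g↦t.
  (\forall h\, \neg J(h)) \land (\forall g\, \forall b\, (J(b) \lor J(g))) \land (\forall z\, \exists t\, (\neg J(z) \land \neg J(t)))
Finally move all quantifiers to the prefix:
  \forall h\, \forall g\, \forall b\, \forall z\, \exists t\, (\neg J(h) \land (J(b) \lor J(g)) \land \neg J(z) \land \neg J(t))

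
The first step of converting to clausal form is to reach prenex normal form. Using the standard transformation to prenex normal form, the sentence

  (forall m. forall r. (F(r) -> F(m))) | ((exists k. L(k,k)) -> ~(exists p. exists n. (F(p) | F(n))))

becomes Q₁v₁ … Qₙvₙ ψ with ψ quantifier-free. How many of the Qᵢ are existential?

0

First replace A → B with ¬A ∨ B.
  (forall m. forall r. (~F(r) | F(m))) | ~(exists k. L(k,k)) | ~(exists p. exists n. (F(p) | F(n)))
Move each ¬ inward, flipping quantifiers it crosses:
  (forall m. forall r. (~F(r) | F(m))) | (forall k. ~L(k,k)) | (forall p. forall n. (~F(p) & ~F(n)))
All bound variables are already distinct, so no renaming is needed.
Finally move all quantifiers to the prefix:
  forall m. forall r. forall k. forall p. forall n. (~F(r) | F(m) | ~L(k,k) | ~F(p) & ~F(n))
The prefix is forall m forall r forall k forall p forall n: 5 universal, 0 existential.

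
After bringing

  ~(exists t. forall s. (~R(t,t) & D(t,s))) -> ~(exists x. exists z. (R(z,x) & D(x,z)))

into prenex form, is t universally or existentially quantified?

Rewrite implications/biconditionals: A → B as ¬A ∨ B.
  ~~(exists t. forall s. (~R(t,t) & D(t,s))) | ~(exists x. exists z. (R(z,x) & D(x,z)))
Drive negations inward (¬∀x A ≡ ∃x ¬A, ¬∃x A ≡ ∀x ¬A, De Morgan for ∧/∨):
  (exists t. forall s. (~R(t,t) & D(t,s))) | (forall x. forall z. (~R(z,x) | ~D(x,z)))
All bound variables are already distinct, so no renaming is needed.
Finally move all quantifiers to the prefix:
  exists t. forall s. forall x. forall z. (~R(t,t) & D(t,s) | ~R(z,x) | ~D(x,z))
The quantifier exists t sits under an even number of negations (counting the antecedent side of each →), so it remains existential.

existential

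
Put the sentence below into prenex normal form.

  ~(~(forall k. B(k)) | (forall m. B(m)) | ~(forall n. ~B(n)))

Move each ¬ inward, flipping quantifiers it crosses:
  (forall k. B(k)) & (exists m. ~B(m)) & (forall n. ~B(n))
Extract every quantifier outward, since the variables are now distinct and don't occur free across branches:
  forall k. exists m. forall n. (B(k) & ~B(m) & ~B(n))

forall k. exists m. forall n. (B(k) & ~B(m) & ~B(n))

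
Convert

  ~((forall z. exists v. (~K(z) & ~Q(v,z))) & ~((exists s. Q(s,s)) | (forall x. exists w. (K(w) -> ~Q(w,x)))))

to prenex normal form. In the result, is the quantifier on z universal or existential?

First replace A → B with ¬A ∨ B.
  ~((forall z. exists v. (~K(z) & ~Q(v,z))) & ~((exists s. Q(s,s)) | (forall x. exists w. (~K(w) | ~Q(w,x)))))
Push ¬ through the quantifiers and connectives to reach negation normal form:
  (exists z. forall v. (K(z) | Q(v,z))) | (exists s. Q(s,s)) | (forall x. exists w. (~K(w) | ~Q(w,x)))
Pull the quantifiers to the front (each side's bound variable is not free in the other side):
  exists z. forall v. exists s. forall x. exists w. (K(z) | Q(v,z) | Q(s,s) | ~K(w) | ~Q(w,x))
The quantifier forall z sits under an odd number of negations (counting the antecedent side of each →), so it flips to exists z.

existential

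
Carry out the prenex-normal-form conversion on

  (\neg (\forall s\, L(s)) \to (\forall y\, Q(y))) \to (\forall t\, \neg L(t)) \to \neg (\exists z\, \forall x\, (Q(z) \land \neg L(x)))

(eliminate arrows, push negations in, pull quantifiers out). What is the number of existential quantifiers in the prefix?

Rewrite implications/biconditionals: A → B as ¬A ∨ B.
  \neg (\neg \neg (\forall s\, L(s)) \lor (\forall y\, Q(y))) \lor \neg (\forall t\, \neg L(t)) \lor \neg (\exists z\, \forall x\, (Q(z) \land \neg L(x)))
Move each ¬ inward, flipping quantifiers it crosses:
  (\exists s\, \neg L(s)) \land (\exists y\, \neg Q(y)) \lor (\exists t\, L(t)) \lor (\forall z\, \exists x\, (\neg Q(z) \lor L(x)))
Pull the quantifiers to the front (each side's bound variable is not free in the other side):
  \exists s\, \exists y\, \exists t\, \forall z\, \exists x\, (\neg L(s) \land \neg Q(y) \lor L(t) \lor \neg Q(z) \lor L(x))
The prefix is \exists s \exists y \exists t \forall z \exists x: 1 universal, 4 existential.

4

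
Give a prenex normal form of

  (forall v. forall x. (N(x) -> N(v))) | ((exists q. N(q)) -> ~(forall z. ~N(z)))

First replace A → B with ¬A ∨ B.
  (forall v. forall x. (~N(x) | N(v))) | ~(exists q. N(q)) | ~(forall z. ~N(z))
Move each ¬ inward, flipping quantifiers it crosses:
  (forall v. forall x. (~N(x) | N(v))) | (forall q. ~N(q)) | (exists z. N(z))
Extract every quantifier outward, since the variables are now distinct and don't occur free across branches:
  forall v. forall x. forall q. exists z. (~N(x) | N(v) | ~N(q) | N(z))

forall v. forall x. forall q. exists z. (~N(x) | N(v) | ~N(q) | N(z))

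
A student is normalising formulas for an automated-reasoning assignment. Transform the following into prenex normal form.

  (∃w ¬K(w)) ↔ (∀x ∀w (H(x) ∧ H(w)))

First replace A → B with ¬A ∨ B; A ↔ B as (¬A ∨ B) ∧ (¬B ∨ A).
  (¬(∃w ¬K(w)) ∨ (∀x ∀w (H(x) ∧ H(w)))) ∧ (¬(∀x ∀w (H(x) ∧ H(w))) ∨ (∃w ¬K(w)))
Drive negations inward (¬∀x A ≡ ∃x ¬A, ¬∃x A ≡ ∀x ¬A, De Morgan for ∧/∨):
  ((∀w K(w)) ∨ (∀x ∀w (H(x) ∧ H(w)))) ∧ ((∃x ∃w (¬H(x) ∨ ¬H(w))) ∨ (∃w ¬K(w)))
Standardize variables apart so no two quantifiers bind the same name: w↦r, x↦s, w↦c, w↦u.
  ((∀w K(w)) ∨ (∀x ∀r (H(x) ∧ H(r)))) ∧ ((∃s ∃c (¬H(s) ∨ ¬H(c))) ∨ (∃u ¬K(u)))
Extract every quantifier outward, since the variables are now distinct and don't occur free across branches:
  ∀w ∀x ∀r ∃s ∃c ∃u ((K(w) ∨ H(x) ∧ H(r)) ∧ (¬H(s) ∨ ¬H(c) ∨ ¬K(u)))

∀w ∀x ∀r ∃s ∃c ∃u ((K(w) ∨ H(x) ∧ H(r)) ∧ (¬H(s) ∨ ¬H(c) ∨ ¬K(u)))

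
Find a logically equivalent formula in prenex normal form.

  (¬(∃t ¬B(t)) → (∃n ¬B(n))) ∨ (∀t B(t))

∃t ∃n ∀c (¬B(t) ∨ ¬B(n) ∨ B(c))

Rewrite implications/biconditionals: A → B as ¬A ∨ B.
  ¬¬(∃t ¬B(t)) ∨ (∃n ¬B(n)) ∨ (∀t B(t))
Push ¬ through the quantifiers and connectives to reach negation normal form:
  (∃t ¬B(t)) ∨ (∃n ¬B(n)) ∨ (∀t B(t))
Rename bound variables to avoid capture: t↦c.
  (∃t ¬B(t)) ∨ (∃n ¬B(n)) ∨ (∀c B(c))
Finally move all quantifiers to the prefix:
  ∃t ∃n ∀c (¬B(t) ∨ ¬B(n) ∨ B(c))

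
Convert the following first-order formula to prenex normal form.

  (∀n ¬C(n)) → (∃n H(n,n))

Rewrite implications/biconditionals: A → B as ¬A ∨ B.
  ¬(∀n ¬C(n)) ∨ (∃n H(n,n))
Move each ¬ inward, flipping quantifiers it crosses:
  (∃n C(n)) ∨ (∃n H(n,n))
Standardize variables apart so no two quantifiers bind the same name: n↦v.
  (∃n C(n)) ∨ (∃v H(v,v))
Pull the quantifiers to the front (each side's bound variable is not free in the other side):
  ∃n ∃v (C(n) ∨ H(v,v))

∃n ∃v (C(n) ∨ H(v,v))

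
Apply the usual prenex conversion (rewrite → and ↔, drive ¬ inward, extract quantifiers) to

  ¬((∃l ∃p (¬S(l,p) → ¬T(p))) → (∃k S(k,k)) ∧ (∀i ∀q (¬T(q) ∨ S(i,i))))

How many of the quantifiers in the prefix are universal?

Rewrite implications/biconditionals: A → B as ¬A ∨ B.
  ¬(¬(∃l ∃p (¬¬S(l,p) ∨ ¬T(p))) ∨ (∃k S(k,k)) ∧ (∀i ∀q (¬T(q) ∨ S(i,i))))
Drive negations inward (¬∀x A ≡ ∃x ¬A, ¬∃x A ≡ ∀x ¬A, De Morgan for ∧/∨):
  (∃l ∃p (S(l,p) ∨ ¬T(p))) ∧ ((∀k ¬S(k,k)) ∨ (∃i ∃q (T(q) ∧ ¬S(i,i))))
Pull the quantifiers to the front (each side's bound variable is not free in the other side):
  ∃l ∃p ∀k ∃i ∃q ((S(l,p) ∨ ¬T(p)) ∧ (¬S(k,k) ∨ T(q) ∧ ¬S(i,i)))
The prefix is ∃l ∃p ∀k ∃i ∃q: 1 universal, 4 existential.

1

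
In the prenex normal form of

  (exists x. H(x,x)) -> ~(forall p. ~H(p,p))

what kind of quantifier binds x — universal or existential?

Eliminate → and ↔ using ¬ and ∨.
  ~(exists x. H(x,x)) | ~(forall p. ~H(p,p))
Push ¬ through the quantifiers and connectives to reach negation normal form:
  (forall x. ~H(x,x)) | (exists p. H(p,p))
Finally move all quantifiers to the prefix:
  forall x. exists p. (~H(x,x) | H(p,p))
The quantifier exists x sits under an odd number of negations (counting the antecedent side of each →), so it flips to forall x.

universal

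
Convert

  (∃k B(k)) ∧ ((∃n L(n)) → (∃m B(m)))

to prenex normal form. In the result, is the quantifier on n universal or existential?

Rewrite implications/biconditionals: A → B as ¬A ∨ B.
  (∃k B(k)) ∧ (¬(∃n L(n)) ∨ (∃m B(m)))
Push ¬ through the quantifiers and connectives to reach negation normal form:
  (∃k B(k)) ∧ ((∀n ¬L(n)) ∨ (∃m B(m)))
Finally move all quantifiers to the prefix:
  ∃k ∀n ∃m (B(k) ∧ (¬L(n) ∨ B(m)))
The quantifier ∃n sits under an odd number of negations (counting the antecedent side of each →), so it flips to ∀n.

universal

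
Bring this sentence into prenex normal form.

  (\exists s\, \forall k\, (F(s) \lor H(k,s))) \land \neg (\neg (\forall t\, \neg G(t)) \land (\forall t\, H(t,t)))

\exists s\, \forall k\, \forall t\, \exists p\, ((F(s) \lor H(k,s)) \land (\neg G(t) \lor \neg H(p,p)))

Drive negations inward (¬∀x A ≡ ∃x ¬A, ¬∃x A ≡ ∀x ¬A, De Morgan for ∧/∨):
  (\exists s\, \forall k\, (F(s) \lor H(k,s))) \land ((\forall t\, \neg G(t)) \lor (\exists t\, \neg H(t,t)))
Give each quantifier a distinct variable: t↦p.
  (\exists s\, \forall k\, (F(s) \lor H(k,s))) \land ((\forall t\, \neg G(t)) \lor (\exists p\, \neg H(p,p)))
Pull the quantifiers to the front (each side's bound variable is not free in the other side):
  \exists s\, \forall k\, \forall t\, \exists p\, ((F(s) \lor H(k,s)) \land (\neg G(t) \lor \neg H(p,p)))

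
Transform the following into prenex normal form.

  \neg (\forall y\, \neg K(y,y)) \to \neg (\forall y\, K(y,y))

Eliminate → and ↔ using ¬ and ∨.
  \neg \neg (\forall y\, \neg K(y,y)) \lor \neg (\forall y\, K(y,y))
Move each ¬ inward, flipping quantifiers it crosses:
  (\forall y\, \neg K(y,y)) \lor (\exists y\, \neg K(y,y))
Standardize variables apart so no two quantifiers bind the same name: y↦v.
  (\forall y\, \neg K(y,y)) \lor (\exists v\, \neg K(v,v))
Extract every quantifier outward, since the variables are now distinct and don't occur free across branches:
  \forall y\, \exists v\, (\neg K(y,y) \lor \neg K(v,v))

\forall y\, \exists v\, (\neg K(y,y) \lor \neg K(v,v))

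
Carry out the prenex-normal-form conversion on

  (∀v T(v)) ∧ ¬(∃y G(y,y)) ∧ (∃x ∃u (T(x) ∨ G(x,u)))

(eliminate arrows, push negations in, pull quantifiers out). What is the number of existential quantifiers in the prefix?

Drive negations inward (¬∀x A ≡ ∃x ¬A, ¬∃x A ≡ ∀x ¬A, De Morgan for ∧/∨):
  (∀v T(v)) ∧ (∀y ¬G(y,y)) ∧ (∃x ∃u (T(x) ∨ G(x,u)))
All bound variables are already distinct, so no renaming is needed.
Extract every quantifier outward, since the variables are now distinct and don't occur free across branches:
  ∀v ∀y ∃x ∃u (T(v) ∧ ¬G(y,y) ∧ (T(x) ∨ G(x,u)))
The prefix is ∀v ∀y ∃x ∃u: 2 universal, 2 existential.

2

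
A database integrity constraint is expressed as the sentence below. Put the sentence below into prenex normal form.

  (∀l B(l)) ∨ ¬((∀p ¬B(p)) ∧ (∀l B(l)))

∀l ∃p ∃b (B(l) ∨ B(p) ∨ ¬B(b))

Move each ¬ inward, flipping quantifiers it crosses:
  (∀l B(l)) ∨ (∃p B(p)) ∨ (∃l ¬B(l))
Give each quantifier a distinct variable: l↦b.
  (∀l B(l)) ∨ (∃p B(p)) ∨ (∃b ¬B(b))
Pull the quantifiers to the front (each side's bound variable is not free in the other side):
  ∀l ∃p ∃b (B(l) ∨ B(p) ∨ ¬B(b))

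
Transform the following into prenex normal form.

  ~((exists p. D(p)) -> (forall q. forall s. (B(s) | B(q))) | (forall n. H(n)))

exists p. exists q. exists s. exists n. (D(p) & ~B(s) & ~B(q) & ~H(n))

Eliminate → and ↔ using ¬ and ∨.
  ~(~(exists p. D(p)) | (forall q. forall s. (B(s) | B(q))) | (forall n. H(n)))
Move each ¬ inward, flipping quantifiers it crosses:
  (exists p. D(p)) & (exists q. exists s. (~B(s) & ~B(q))) & (exists n. ~H(n))
All bound variables are already distinct, so no renaming is needed.
Finally move all quantifiers to the prefix:
  exists p. exists q. exists s. exists n. (D(p) & ~B(s) & ~B(q) & ~H(n))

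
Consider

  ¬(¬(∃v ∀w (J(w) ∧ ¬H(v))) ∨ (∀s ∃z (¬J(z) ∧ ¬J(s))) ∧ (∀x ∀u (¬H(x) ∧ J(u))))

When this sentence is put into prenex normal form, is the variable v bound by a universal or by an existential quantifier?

Drive negations inward (¬∀x A ≡ ∃x ¬A, ¬∃x A ≡ ∀x ¬A, De Morgan for ∧/∨):
  (∃v ∀w (J(w) ∧ ¬H(v))) ∧ ((∃s ∀z (J(z) ∨ J(s))) ∨ (∃x ∃u (H(x) ∨ ¬J(u))))
Pull the quantifiers to the front (each side's bound variable is not free in the other side):
  ∃v ∀w ∃s ∀z ∃x ∃u (J(w) ∧ ¬H(v) ∧ (J(z) ∨ J(s) ∨ H(x) ∨ ¬J(u)))
The quantifier ∃v sits under an even number of negations, so it remains existential.

existential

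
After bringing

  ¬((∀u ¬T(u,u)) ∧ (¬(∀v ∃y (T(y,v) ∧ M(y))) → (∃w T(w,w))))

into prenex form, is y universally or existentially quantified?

universal

First replace A → B with ¬A ∨ B.
  ¬((∀u ¬T(u,u)) ∧ (¬¬(∀v ∃y (T(y,v) ∧ M(y))) ∨ (∃w T(w,w))))
Move each ¬ inward, flipping quantifiers it crosses:
  (∃u T(u,u)) ∨ (∃v ∀y (¬T(y,v) ∨ ¬M(y))) ∧ (∀w ¬T(w,w))
All bound variables are already distinct, so no renaming is needed.
Finally move all quantifiers to the prefix:
  ∃u ∃v ∀y ∀w (T(u,u) ∨ (¬T(y,v) ∨ ¬M(y)) ∧ ¬T(w,w))
The quantifier ∃y sits under an odd number of negations (counting the antecedent side of each →), so it flips to ∀y.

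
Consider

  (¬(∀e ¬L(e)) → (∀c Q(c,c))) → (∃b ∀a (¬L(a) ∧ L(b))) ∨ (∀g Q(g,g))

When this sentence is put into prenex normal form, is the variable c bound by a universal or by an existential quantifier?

existential

First replace A → B with ¬A ∨ B.
  ¬(¬¬(∀e ¬L(e)) ∨ (∀c Q(c,c))) ∨ (∃b ∀a (¬L(a) ∧ L(b))) ∨ (∀g Q(g,g))
Move each ¬ inward, flipping quantifiers it crosses:
  (∃e L(e)) ∧ (∃c ¬Q(c,c)) ∨ (∃b ∀a (¬L(a) ∧ L(b))) ∨ (∀g Q(g,g))
Extract every quantifier outward, since the variables are now distinct and don't occur free across branches:
  ∃e ∃c ∃b ∀a ∀g (L(e) ∧ ¬Q(c,c) ∨ ¬L(a) ∧ L(b) ∨ Q(g,g))
The quantifier ∀c sits under an odd number of negations (counting the antecedent side of each →), so it flips to ∃c.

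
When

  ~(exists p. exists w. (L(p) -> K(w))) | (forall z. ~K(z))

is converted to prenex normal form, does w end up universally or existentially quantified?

Rewrite implications/biconditionals: A → B as ¬A ∨ B.
  ~(exists p. exists w. (~L(p) | K(w))) | (forall z. ~K(z))
Push ¬ through the quantifiers and connectives to reach negation normal form:
  (forall p. forall w. (L(p) & ~K(w))) | (forall z. ~K(z))
Finally move all quantifiers to the prefix:
  forall p. forall w. forall z. (L(p) & ~K(w) | ~K(z))
The quantifier exists w sits under an odd number of negations (counting the antecedent side of each →), so it flips to forall w.

universal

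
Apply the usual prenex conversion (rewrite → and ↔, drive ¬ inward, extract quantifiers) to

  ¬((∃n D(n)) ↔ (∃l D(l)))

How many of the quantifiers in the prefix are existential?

2

Rewrite implications/biconditionals: A → B as ¬A ∨ B; A ↔ B as (¬A ∨ B) ∧ (¬B ∨ A).
  ¬((¬(∃n D(n)) ∨ (∃l D(l))) ∧ (¬(∃l D(l)) ∨ (∃n D(n))))
Push ¬ through the quantifiers and connectives to reach negation normal form:
  (∃n D(n)) ∧ (∀l ¬D(l)) ∨ (∃l D(l)) ∧ (∀n ¬D(n))
Standardize variables apart so no two quantifiers bind the same name: l↦a, n↦b.
  (∃n D(n)) ∧ (∀l ¬D(l)) ∨ (∃a D(a)) ∧ (∀b ¬D(b))
Pull the quantifiers to the front (each side's bound variable is not free in the other side):
  ∃n ∀l ∃a ∀b (D(n) ∧ ¬D(l) ∨ D(a) ∧ ¬D(b))
The prefix is ∃n ∀l ∃a ∀b: 2 universal, 2 existential.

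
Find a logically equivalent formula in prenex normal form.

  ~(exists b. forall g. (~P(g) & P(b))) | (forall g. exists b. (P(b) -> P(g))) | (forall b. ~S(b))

forall b. exists g. forall x. exists p. forall y. (P(g) | ~P(b) | ~P(p) | P(x) | ~S(y))

Rewrite implications/biconditionals: A → B as ¬A ∨ B.
  ~(exists b. forall g. (~P(g) & P(b))) | (forall g. exists b. (~P(b) | P(g))) | (forall b. ~S(b))
Push ¬ through the quantifiers and connectives to reach negation normal form:
  (forall b. exists g. (P(g) | ~P(b))) | (forall g. exists b. (~P(b) | P(g))) | (forall b. ~S(b))
Rename bound variables to avoid capture: g↦x, b↦p, b↦y.
  (forall b. exists g. (P(g) | ~P(b))) | (forall x. exists p. (~P(p) | P(x))) | (forall y. ~S(y))
Pull the quantifiers to the front (each side's bound variable is not free in the other side):
  forall b. exists g. forall x. exists p. forall y. (P(g) | ~P(b) | ~P(p) | P(x) | ~S(y))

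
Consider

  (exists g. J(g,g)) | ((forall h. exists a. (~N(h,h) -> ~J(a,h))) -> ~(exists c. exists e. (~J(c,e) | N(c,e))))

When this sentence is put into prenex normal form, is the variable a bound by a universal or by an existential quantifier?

Eliminate → and ↔ using ¬ and ∨.
  (exists g. J(g,g)) | ~(forall h. exists a. (~~N(h,h) | ~J(a,h))) | ~(exists c. exists e. (~J(c,e) | N(c,e)))
Push ¬ through the quantifiers and connectives to reach negation normal form:
  (exists g. J(g,g)) | (exists h. forall a. (~N(h,h) & J(a,h))) | (forall c. forall e. (J(c,e) & ~N(c,e)))
All bound variables are already distinct, so no renaming is needed.
Finally move all quantifiers to the prefix:
  exists g. exists h. forall a. forall c. forall e. (J(g,g) | ~N(h,h) & J(a,h) | J(c,e) & ~N(c,e))
The quantifier exists a sits under an odd number of negations (counting the antecedent side of each →), so it flips to forall a.

universal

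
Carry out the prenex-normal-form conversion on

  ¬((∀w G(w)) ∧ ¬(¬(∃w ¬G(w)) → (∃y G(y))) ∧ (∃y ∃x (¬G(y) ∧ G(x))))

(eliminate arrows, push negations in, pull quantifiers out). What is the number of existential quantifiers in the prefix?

3

Rewrite implications/biconditionals: A → B as ¬A ∨ B.
  ¬((∀w G(w)) ∧ ¬(¬¬(∃w ¬G(w)) ∨ (∃y G(y))) ∧ (∃y ∃x (¬G(y) ∧ G(x))))
Move each ¬ inward, flipping quantifiers it crosses:
  (∃w ¬G(w)) ∨ (∃w ¬G(w)) ∨ (∃y G(y)) ∨ (∀y ∀x (G(y) ∨ ¬G(x)))
Give each quantifier a distinct variable: w↦w1, y↦u.
  (∃w ¬G(w)) ∨ (∃w1 ¬G(w1)) ∨ (∃y G(y)) ∨ (∀u ∀x (G(u) ∨ ¬G(x)))
Extract every quantifier outward, since the variables are now distinct and don't occur free across branches:
  ∃w ∃w1 ∃y ∀u ∀x (¬G(w) ∨ ¬G(w1) ∨ G(y) ∨ G(u) ∨ ¬G(x))
The prefix is ∃w ∃w1 ∃y ∀u ∀x: 2 universal, 3 existential.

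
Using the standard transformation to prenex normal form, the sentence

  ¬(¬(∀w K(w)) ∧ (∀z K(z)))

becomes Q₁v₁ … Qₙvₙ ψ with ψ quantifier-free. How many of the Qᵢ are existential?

Move each ¬ inward, flipping quantifiers it crosses:
  (∀w K(w)) ∨ (∃z ¬K(z))
All bound variables are already distinct, so no renaming is needed.
Finally move all quantifiers to the prefix:
  ∀w ∃z (K(w) ∨ ¬K(z))
The prefix is ∀w ∃z: 1 universal, 1 existential.

1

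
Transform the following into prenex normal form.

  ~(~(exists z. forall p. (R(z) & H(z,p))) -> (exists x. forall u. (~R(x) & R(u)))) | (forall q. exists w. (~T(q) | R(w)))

forall z. exists p. forall x. exists u. forall q. exists w. ((~R(z) | ~H(z,p)) & (R(x) | ~R(u)) | ~T(q) | R(w))

First replace A → B with ¬A ∨ B.
  ~(~~(exists z. forall p. (R(z) & H(z,p))) | (exists x. forall u. (~R(x) & R(u)))) | (forall q. exists w. (~T(q) | R(w)))
Drive negations inward (¬∀x A ≡ ∃x ¬A, ¬∃x A ≡ ∀x ¬A, De Morgan for ∧/∨):
  (forall z. exists p. (~R(z) | ~H(z,p))) & (forall x. exists u. (R(x) | ~R(u))) | (forall q. exists w. (~T(q) | R(w)))
All bound variables are already distinct, so no renaming is needed.
Pull the quantifiers to the front (each side's bound variable is not free in the other side):
  forall z. exists p. forall x. exists u. forall q. exists w. ((~R(z) | ~H(z,p)) & (R(x) | ~R(u)) | ~T(q) | R(w))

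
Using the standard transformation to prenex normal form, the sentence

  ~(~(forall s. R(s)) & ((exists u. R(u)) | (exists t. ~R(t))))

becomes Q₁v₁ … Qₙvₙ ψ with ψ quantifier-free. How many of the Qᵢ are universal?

3

Push ¬ through the quantifiers and connectives to reach negation normal form:
  (forall s. R(s)) | (forall u. ~R(u)) & (forall t. R(t))
Pull the quantifiers to the front (each side's bound variable is not free in the other side):
  forall s. forall u. forall t. (R(s) | ~R(u) & R(t))
The prefix is forall s forall u forall t: 3 universal, 0 existential.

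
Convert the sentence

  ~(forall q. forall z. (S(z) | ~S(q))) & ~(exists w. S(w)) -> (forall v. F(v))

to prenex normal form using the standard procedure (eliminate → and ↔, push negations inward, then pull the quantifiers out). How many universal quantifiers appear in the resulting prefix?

3

First replace A → B with ¬A ∨ B.
  ~(~(forall q. forall z. (S(z) | ~S(q))) & ~(exists w. S(w))) | (forall v. F(v))
Drive negations inward (¬∀x A ≡ ∃x ¬A, ¬∃x A ≡ ∀x ¬A, De Morgan for ∧/∨):
  (forall q. forall z. (S(z) | ~S(q))) | (exists w. S(w)) | (forall v. F(v))
Extract every quantifier outward, since the variables are now distinct and don't occur free across branches:
  forall q. forall z. exists w. forall v. (S(z) | ~S(q) | S(w) | F(v))
The prefix is forall q forall z exists w forall v: 3 universal, 1 existential.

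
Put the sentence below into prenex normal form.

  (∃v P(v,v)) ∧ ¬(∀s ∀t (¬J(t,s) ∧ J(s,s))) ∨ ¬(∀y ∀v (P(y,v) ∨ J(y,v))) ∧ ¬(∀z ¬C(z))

Push ¬ through the quantifiers and connectives to reach negation normal form:
  (∃v P(v,v)) ∧ (∃s ∃t (J(t,s) ∨ ¬J(s,s))) ∨ (∃y ∃v (¬P(y,v) ∧ ¬J(y,v))) ∧ (∃z C(z))
Give each quantifier a distinct variable: v↦y1.
  (∃v P(v,v)) ∧ (∃s ∃t (J(t,s) ∨ ¬J(s,s))) ∨ (∃y ∃y1 (¬P(y,y1) ∧ ¬J(y,y1))) ∧ (∃z C(z))
Extract every quantifier outward, since the variables are now distinct and don't occur free across branches:
  ∃v ∃s ∃t ∃y ∃y1 ∃z (P(v,v) ∧ (J(t,s) ∨ ¬J(s,s)) ∨ ¬P(y,y1) ∧ ¬J(y,y1) ∧ C(z))

∃v ∃s ∃t ∃y ∃y1 ∃z (P(v,v) ∧ (J(t,s) ∨ ¬J(s,s)) ∨ ¬P(y,y1) ∧ ¬J(y,y1) ∧ C(z))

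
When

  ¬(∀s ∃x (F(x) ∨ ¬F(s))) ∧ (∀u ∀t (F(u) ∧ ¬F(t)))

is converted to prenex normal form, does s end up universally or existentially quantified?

existential

Push ¬ through the quantifiers and connectives to reach negation normal form:
  (∃s ∀x (¬F(x) ∧ F(s))) ∧ (∀u ∀t (F(u) ∧ ¬F(t)))
All bound variables are already distinct, so no renaming is needed.
Extract every quantifier outward, since the variables are now distinct and don't occur free across branches:
  ∃s ∀x ∀u ∀t (¬F(x) ∧ F(s) ∧ F(u) ∧ ¬F(t))
The quantifier ∀s sits under an odd number of negations, so it flips to ∃s.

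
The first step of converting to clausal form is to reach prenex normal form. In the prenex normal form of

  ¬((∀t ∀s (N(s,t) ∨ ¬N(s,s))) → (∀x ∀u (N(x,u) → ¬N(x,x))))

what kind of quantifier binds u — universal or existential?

First replace A → B with ¬A ∨ B.
  ¬(¬(∀t ∀s (N(s,t) ∨ ¬N(s,s))) ∨ (∀x ∀u (¬N(x,u) ∨ ¬N(x,x))))
Drive negations inward (¬∀x A ≡ ∃x ¬A, ¬∃x A ≡ ∀x ¬A, De Morgan for ∧/∨):
  (∀t ∀s (N(s,t) ∨ ¬N(s,s))) ∧ (∃x ∃u (N(x,u) ∧ N(x,x)))
All bound variables are already distinct, so no renaming is needed.
Extract every quantifier outward, since the variables are now distinct and don't occur free across branches:
  ∀t ∀s ∃x ∃u ((N(s,t) ∨ ¬N(s,s)) ∧ N(x,u) ∧ N(x,x))
The quantifier ∀u sits under an odd number of negations (counting the antecedent side of each →), so it flips to ∃u.

existential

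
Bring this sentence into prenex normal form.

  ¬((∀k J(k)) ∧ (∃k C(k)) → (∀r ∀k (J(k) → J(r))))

Eliminate → and ↔ using ¬ and ∨.
  ¬(¬((∀k J(k)) ∧ (∃k C(k))) ∨ (∀r ∀k (¬J(k) ∨ J(r))))
Drive negations inward (¬∀x A ≡ ∃x ¬A, ¬∃x A ≡ ∀x ¬A, De Morgan for ∧/∨):
  (∀k J(k)) ∧ (∃k C(k)) ∧ (∃r ∃k (J(k) ∧ ¬J(r)))
Rename bound variables to avoid capture: k↦z, k↦b.
  (∀k J(k)) ∧ (∃z C(z)) ∧ (∃r ∃b (J(b) ∧ ¬J(r)))
Finally move all quantifiers to the prefix:
  ∀k ∃z ∃r ∃b (J(k) ∧ C(z) ∧ J(b) ∧ ¬J(r))

∀k ∃z ∃r ∃b (J(k) ∧ C(z) ∧ J(b) ∧ ¬J(r))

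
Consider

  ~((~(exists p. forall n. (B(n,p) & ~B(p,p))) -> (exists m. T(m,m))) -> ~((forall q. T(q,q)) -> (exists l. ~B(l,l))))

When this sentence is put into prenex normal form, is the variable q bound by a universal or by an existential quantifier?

existential

First replace A → B with ¬A ∨ B.
  ~(~(~~(exists p. forall n. (B(n,p) & ~B(p,p))) | (exists m. T(m,m))) | ~(~(forall q. T(q,q)) | (exists l. ~B(l,l))))
Move each ¬ inward, flipping quantifiers it crosses:
  ((exists p. forall n. (B(n,p) & ~B(p,p))) | (exists m. T(m,m))) & ((exists q. ~T(q,q)) | (exists l. ~B(l,l)))
Extract every quantifier outward, since the variables are now distinct and don't occur free across branches:
  exists p. forall n. exists m. exists q. exists l. ((B(n,p) & ~B(p,p) | T(m,m)) & (~T(q,q) | ~B(l,l)))
The quantifier forall q sits under an odd number of negations (counting the antecedent side of each →), so it flips to exists q.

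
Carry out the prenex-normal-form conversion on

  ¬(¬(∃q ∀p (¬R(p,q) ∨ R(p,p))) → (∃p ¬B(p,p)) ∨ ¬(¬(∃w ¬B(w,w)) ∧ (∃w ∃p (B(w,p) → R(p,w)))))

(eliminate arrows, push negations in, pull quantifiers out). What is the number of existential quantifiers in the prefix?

3

Eliminate → and ↔ using ¬ and ∨.
  ¬(¬¬(∃q ∀p (¬R(p,q) ∨ R(p,p))) ∨ (∃p ¬B(p,p)) ∨ ¬(¬(∃w ¬B(w,w)) ∧ (∃w ∃p (¬B(w,p) ∨ R(p,w)))))
Move each ¬ inward, flipping quantifiers it crosses:
  (∀q ∃p (R(p,q) ∧ ¬R(p,p))) ∧ (∀p B(p,p)) ∧ (∀w B(w,w)) ∧ (∃w ∃p (¬B(w,p) ∨ R(p,w)))
Give each quantifier a distinct variable: p↦t, w↦x, p↦v1.
  (∀q ∃p (R(p,q) ∧ ¬R(p,p))) ∧ (∀t B(t,t)) ∧ (∀w B(w,w)) ∧ (∃x ∃v1 (¬B(x,v1) ∨ R(v1,x)))
Pull the quantifiers to the front (each side's bound variable is not free in the other side):
  ∀q ∃p ∀t ∀w ∃x ∃v1 (R(p,q) ∧ ¬R(p,p) ∧ B(t,t) ∧ B(w,w) ∧ (¬B(x,v1) ∨ R(v1,x)))
The prefix is ∀q ∃p ∀t ∀w ∃x ∃v1: 3 universal, 3 existential.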